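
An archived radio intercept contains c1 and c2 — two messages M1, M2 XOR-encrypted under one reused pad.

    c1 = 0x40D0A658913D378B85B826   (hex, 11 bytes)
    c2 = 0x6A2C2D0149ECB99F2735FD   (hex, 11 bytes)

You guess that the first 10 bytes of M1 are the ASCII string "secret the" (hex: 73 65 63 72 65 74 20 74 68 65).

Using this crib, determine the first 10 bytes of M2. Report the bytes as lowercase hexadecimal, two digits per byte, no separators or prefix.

First, c1 ⊕ c2 = (M1 ⊕ K) ⊕ (M2 ⊕ K) = M1 ⊕ M2, so the key drops out. Then M2 = (M1 ⊕ M2) ⊕ M1 over the first 10 bytes.
byte 0: (40 ^ 6a) ^ 73 = 2a ^ 73 = 59
byte 1: (d0 ^ 2c) ^ 65 = fc ^ 65 = 99
byte 2: (a6 ^ 2d) ^ 63 = 8b ^ 63 = e8
byte 3: (58 ^ 01) ^ 72 = 59 ^ 72 = 2b
byte 4: (91 ^ 49) ^ 65 = d8 ^ 65 = bd
byte 5: (3d ^ ec) ^ 74 = d1 ^ 74 = a5
byte 6: (37 ^ b9) ^ 20 = 8e ^ 20 = ae
byte 7: (8b ^ 9f) ^ 74 = 14 ^ 74 = 60
byte 8: (85 ^ 27) ^ 68 = a2 ^ 68 = ca
byte 9: (b8 ^ 35) ^ 65 = 8d ^ 65 = e8

5999e82bbda5ae60cae8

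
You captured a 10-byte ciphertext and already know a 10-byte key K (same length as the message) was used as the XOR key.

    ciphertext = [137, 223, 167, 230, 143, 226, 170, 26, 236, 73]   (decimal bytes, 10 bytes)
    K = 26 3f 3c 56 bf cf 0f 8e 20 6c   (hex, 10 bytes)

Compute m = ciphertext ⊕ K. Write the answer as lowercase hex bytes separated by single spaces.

137 xor  38 = 175
223 xor  63 = 224
167 xor  60 = 155
230 xor  86 = 176
143 xor 191 =  48
226 xor 207 =  45
170 xor  15 = 165
 26 xor 142 = 148
236 xor  32 = 204
 73 xor 108 =  37

af e0 9b b0 30 2d a5 94 cc 25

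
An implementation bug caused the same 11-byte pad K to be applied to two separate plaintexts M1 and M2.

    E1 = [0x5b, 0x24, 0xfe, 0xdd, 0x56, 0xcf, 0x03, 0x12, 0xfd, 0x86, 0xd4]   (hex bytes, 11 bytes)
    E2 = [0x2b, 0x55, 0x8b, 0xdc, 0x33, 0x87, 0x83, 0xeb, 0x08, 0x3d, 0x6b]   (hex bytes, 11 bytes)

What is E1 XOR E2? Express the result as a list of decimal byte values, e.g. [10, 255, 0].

E1 ⊕ E2 = (M1 ⊕ K) ⊕ (M2 ⊕ K) = M1 ⊕ M2 — the shared key cancels under XOR.
5b ^ 2b = 70
24 ^ 55 = 71
fe ^ 8b = 75
dd ^ dc = 01
56 ^ 33 = 65
cf ^ 87 = 48
03 ^ 83 = 80
12 ^ eb = f9
fd ^ 08 = f5
86 ^ 3d = bb
d4 ^ 6b = bf

[112, 113, 117, 1, 101, 72, 128, 249, 245, 187, 191]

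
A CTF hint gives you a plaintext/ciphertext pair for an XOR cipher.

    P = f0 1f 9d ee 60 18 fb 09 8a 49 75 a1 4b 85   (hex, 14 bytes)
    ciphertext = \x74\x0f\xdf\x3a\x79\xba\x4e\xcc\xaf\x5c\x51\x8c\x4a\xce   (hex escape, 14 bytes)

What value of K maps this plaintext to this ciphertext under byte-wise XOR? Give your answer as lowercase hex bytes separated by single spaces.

84 10 42 d4 19 a2 b5 c5 25 15 24 2d 01 4b

Since ciphertext = P ⊕ K, XORing both sides with P gives K = P ⊕ ciphertext.
byte 0: f0 XOR 74 = 84
byte 1: 1f XOR 0f = 10
byte 2: 9d XOR df = 42
byte 3: ee XOR 3a = d4
byte 4: 60 XOR 79 = 19
byte 5: 18 XOR ba = a2
byte 6: fb XOR 4e = b5
byte 7: 09 XOR cc = c5
byte 8: 8a XOR af = 25
byte 9: 49 XOR 5c = 15
byte 10: 75 XOR 51 = 24
byte 11: a1 XOR 8c = 2d
byte 12: 4b XOR 4a = 01
byte 13: 85 XOR ce = 4b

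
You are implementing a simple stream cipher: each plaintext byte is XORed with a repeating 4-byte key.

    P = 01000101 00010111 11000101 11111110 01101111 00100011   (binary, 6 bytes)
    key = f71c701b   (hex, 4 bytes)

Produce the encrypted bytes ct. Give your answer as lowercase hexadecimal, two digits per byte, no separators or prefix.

The 4-byte key repeats, so the effective keystream is f7 1c 70 1b f7 1c.
byte 0: 45 XOR f7 = b2
byte 1: 17 XOR 1c = 0b
byte 2: c5 XOR 70 = b5
byte 3: fe XOR 1b = e5
byte 4: 6f XOR f7 = 98
byte 5: 23 XOR 1c = 3f

b20bb5e5983f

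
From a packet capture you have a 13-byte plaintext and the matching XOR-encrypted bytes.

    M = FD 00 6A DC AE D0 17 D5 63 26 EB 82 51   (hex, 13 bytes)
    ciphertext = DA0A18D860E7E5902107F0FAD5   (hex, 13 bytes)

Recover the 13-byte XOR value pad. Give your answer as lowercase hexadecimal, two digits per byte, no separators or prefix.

Since ciphertext = M ⊕ pad, XORing both sides with M gives pad = M ⊕ ciphertext.
253 ⊕ 218 =  39
  0 ⊕  10 =  10
106 ⊕  24 = 114
220 ⊕ 216 =   4
174 ⊕  96 = 206
208 ⊕ 231 =  55
 23 ⊕ 229 = 242
213 ⊕ 144 =  69
 99 ⊕  33 =  66
 38 ⊕   7 =  33
235 ⊕ 240 =  27
130 ⊕ 250 = 120
 81 ⊕ 213 = 132

270a7204ce37f24542211b7884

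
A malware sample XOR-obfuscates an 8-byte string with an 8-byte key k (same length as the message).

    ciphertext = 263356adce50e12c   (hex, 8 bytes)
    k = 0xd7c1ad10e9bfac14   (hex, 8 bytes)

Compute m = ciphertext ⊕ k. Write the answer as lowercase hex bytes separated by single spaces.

 38 ⊕ 215 = 241
 51 ⊕ 193 = 242
 86 ⊕ 173 = 251
173 ⊕  16 = 189
206 ⊕ 233 =  39
 80 ⊕ 191 = 239
225 ⊕ 172 =  77
 44 ⊕  20 =  56

f1 f2 fb bd 27 ef 4d 38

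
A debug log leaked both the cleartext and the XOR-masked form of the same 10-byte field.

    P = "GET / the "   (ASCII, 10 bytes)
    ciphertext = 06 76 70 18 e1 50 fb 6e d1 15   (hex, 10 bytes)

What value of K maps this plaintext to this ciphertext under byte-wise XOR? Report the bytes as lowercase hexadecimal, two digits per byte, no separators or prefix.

Since ciphertext = P ⊕ K, XORing both sides with P gives K = P ⊕ ciphertext.
byte 0: 47 xor 06 = 41
byte 1: 45 xor 76 = 33
byte 2: 54 xor 70 = 24
byte 3: 20 xor 18 = 38
byte 4: 2f xor e1 = ce
byte 5: 20 xor 50 = 70
byte 6: 74 xor fb = 8f
byte 7: 68 xor 6e = 06
byte 8: 65 xor d1 = b4
byte 9: 20 xor 15 = 35

41332438ce708f06b435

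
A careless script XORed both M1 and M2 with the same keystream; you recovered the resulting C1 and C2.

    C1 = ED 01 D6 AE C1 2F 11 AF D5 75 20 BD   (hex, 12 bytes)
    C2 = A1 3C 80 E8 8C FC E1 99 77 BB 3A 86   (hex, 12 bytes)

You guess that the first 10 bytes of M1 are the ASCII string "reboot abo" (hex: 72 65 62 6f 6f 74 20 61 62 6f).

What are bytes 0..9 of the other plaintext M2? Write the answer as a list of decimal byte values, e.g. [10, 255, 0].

First, C1 ⊕ C2 = (M1 ⊕ K) ⊕ (M2 ⊕ K) = M1 ⊕ M2, so the key drops out. Then M2 = (M1 ⊕ M2) ⊕ M1 over the first 10 bytes.
byte 0: (ed ^ a1) ^ 72 = 4c ^ 72 = 3e
byte 1: (01 ^ 3c) ^ 65 = 3d ^ 65 = 58
byte 2: (d6 ^ 80) ^ 62 = 56 ^ 62 = 34
byte 3: (ae ^ e8) ^ 6f = 46 ^ 6f = 29
byte 4: (c1 ^ 8c) ^ 6f = 4d ^ 6f = 22
byte 5: (2f ^ fc) ^ 74 = d3 ^ 74 = a7
byte 6: (11 ^ e1) ^ 20 = f0 ^ 20 = d0
byte 7: (af ^ 99) ^ 61 = 36 ^ 61 = 57
byte 8: (d5 ^ 77) ^ 62 = a2 ^ 62 = c0
byte 9: (75 ^ bb) ^ 6f = ce ^ 6f = a1

[62, 88, 52, 41, 34, 167, 208, 87, 192, 161]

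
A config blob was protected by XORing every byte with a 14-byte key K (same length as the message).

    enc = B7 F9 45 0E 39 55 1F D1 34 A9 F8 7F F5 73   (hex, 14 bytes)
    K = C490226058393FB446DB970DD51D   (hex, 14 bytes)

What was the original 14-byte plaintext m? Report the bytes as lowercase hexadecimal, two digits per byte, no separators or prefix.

7369676e616c206572726f72206e

byte 0: 183 xor 196 = 115
byte 1: 249 xor 144 = 105
byte 2:  69 xor  34 = 103
byte 3:  14 xor  96 = 110
byte 4:  57 xor  88 =  97
byte 5:  85 xor  57 = 108
byte 6:  31 xor  63 =  32
byte 7: 209 xor 180 = 101
byte 8:  52 xor  70 = 114
byte 9: 169 xor 219 = 114
byte 10: 248 xor 151 = 111
byte 11: 127 xor  13 = 114
byte 12: 245 xor 213 =  32
byte 13: 115 xor  29 = 110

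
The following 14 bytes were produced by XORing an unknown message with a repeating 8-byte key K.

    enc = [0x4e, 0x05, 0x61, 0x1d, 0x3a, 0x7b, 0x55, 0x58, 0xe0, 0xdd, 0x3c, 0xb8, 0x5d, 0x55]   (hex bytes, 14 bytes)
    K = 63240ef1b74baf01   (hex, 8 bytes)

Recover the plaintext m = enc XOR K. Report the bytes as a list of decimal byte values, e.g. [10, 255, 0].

The 8-byte key repeats, so the effective keystream is 63 24 0e f1 b7 4b af 01 63 24 0e f1 b7 4b.
byte 0: 4e ^ 63 = 2d
byte 1: 05 ^ 24 = 21
byte 2: 61 ^ 0e = 6f
byte 3: 1d ^ f1 = ec
byte 4: 3a ^ b7 = 8d
byte 5: 7b ^ 4b = 30
byte 6: 55 ^ af = fa
byte 7: 58 ^ 01 = 59
byte 8: e0 ^ 63 = 83
byte 9: dd ^ 24 = f9
byte 10: 3c ^ 0e = 32
byte 11: b8 ^ f1 = 49
byte 12: 5d ^ b7 = ea
byte 13: 55 ^ 4b = 1e

[45, 33, 111, 236, 141, 48, 250, 89, 131, 249, 50, 73, 234, 30]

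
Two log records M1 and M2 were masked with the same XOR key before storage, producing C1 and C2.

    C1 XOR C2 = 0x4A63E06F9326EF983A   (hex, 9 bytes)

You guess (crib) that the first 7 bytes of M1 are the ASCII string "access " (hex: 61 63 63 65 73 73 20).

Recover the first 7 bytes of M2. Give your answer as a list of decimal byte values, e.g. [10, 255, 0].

Since C1 ⊕ C2 = M1 ⊕ M2, XORing with the guessed M1 bytes yields the corresponding M2 bytes: M2 = (C1 ⊕ C2) ⊕ M1.
byte 0: 4a ^ 61 = 2b
byte 1: 63 ^ 63 = 00
byte 2: e0 ^ 63 = 83
byte 3: 6f ^ 65 = 0a
byte 4: 93 ^ 73 = e0
byte 5: 26 ^ 73 = 55
byte 6: ef ^ 20 = cf

[43, 0, 131, 10, 224, 85, 207]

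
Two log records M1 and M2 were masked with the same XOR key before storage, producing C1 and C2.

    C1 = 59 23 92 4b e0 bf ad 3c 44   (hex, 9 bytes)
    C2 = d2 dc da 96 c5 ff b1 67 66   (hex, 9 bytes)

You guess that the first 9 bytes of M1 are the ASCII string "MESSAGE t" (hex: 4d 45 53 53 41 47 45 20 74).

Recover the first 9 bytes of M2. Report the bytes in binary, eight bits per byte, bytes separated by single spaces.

First, C1 ⊕ C2 = (M1 ⊕ K) ⊕ (M2 ⊕ K) = M1 ⊕ M2, so the key drops out. Then M2 = (M1 ⊕ M2) ⊕ M1 over the first 9 bytes.
byte 0: (59 ^ d2) ^ 4d = 8b ^ 4d = c6
byte 1: (23 ^ dc) ^ 45 = ff ^ 45 = ba
byte 2: (92 ^ da) ^ 53 = 48 ^ 53 = 1b
byte 3: (4b ^ 96) ^ 53 = dd ^ 53 = 8e
byte 4: (e0 ^ c5) ^ 41 = 25 ^ 41 = 64
byte 5: (bf ^ ff) ^ 47 = 40 ^ 47 = 07
byte 6: (ad ^ b1) ^ 45 = 1c ^ 45 = 59
byte 7: (3c ^ 67) ^ 20 = 5b ^ 20 = 7b
byte 8: (44 ^ 66) ^ 74 = 22 ^ 74 = 56

11000110 10111010 00011011 10001110 01100100 00000111 01011001 01111011 01010110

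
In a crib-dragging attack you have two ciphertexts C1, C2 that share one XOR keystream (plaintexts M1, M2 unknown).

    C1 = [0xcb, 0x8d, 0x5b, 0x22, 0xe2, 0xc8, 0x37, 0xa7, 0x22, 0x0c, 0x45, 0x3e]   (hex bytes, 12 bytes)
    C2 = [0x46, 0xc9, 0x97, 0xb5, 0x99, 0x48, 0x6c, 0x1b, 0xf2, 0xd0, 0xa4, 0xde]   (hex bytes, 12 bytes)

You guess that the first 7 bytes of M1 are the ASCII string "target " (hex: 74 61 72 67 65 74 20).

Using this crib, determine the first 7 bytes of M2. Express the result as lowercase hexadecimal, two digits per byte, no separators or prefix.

First, C1 ⊕ C2 = (M1 ⊕ K) ⊕ (M2 ⊕ K) = M1 ⊕ M2, so the key drops out. Then M2 = (M1 ⊕ M2) ⊕ M1 over the first 7 bytes.
byte 0: (cb xor 46) xor 74 = 8d xor 74 = f9
byte 1: (8d xor c9) xor 61 = 44 xor 61 = 25
byte 2: (5b xor 97) xor 72 = cc xor 72 = be
byte 3: (22 xor b5) xor 67 = 97 xor 67 = f0
byte 4: (e2 xor 99) xor 65 = 7b xor 65 = 1e
byte 5: (c8 xor 48) xor 74 = 80 xor 74 = f4
byte 6: (37 xor 6c) xor 20 = 5b xor 20 = 7b

f925bef01ef47b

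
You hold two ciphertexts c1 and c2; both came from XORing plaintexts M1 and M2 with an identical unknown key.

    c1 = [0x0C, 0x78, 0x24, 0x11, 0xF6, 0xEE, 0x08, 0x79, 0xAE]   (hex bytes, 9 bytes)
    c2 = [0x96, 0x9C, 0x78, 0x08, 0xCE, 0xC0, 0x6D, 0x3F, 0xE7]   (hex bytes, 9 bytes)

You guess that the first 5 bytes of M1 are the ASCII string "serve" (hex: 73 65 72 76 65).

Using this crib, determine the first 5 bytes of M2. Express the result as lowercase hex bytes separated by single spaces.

e9 81 2e 6f 5d

First, c1 ⊕ c2 = (M1 ⊕ K) ⊕ (M2 ⊕ K) = M1 ⊕ M2, so the key drops out. Then M2 = (M1 ⊕ M2) ⊕ M1 over the first 5 bytes.
byte 0: (0c XOR 96) XOR 73 = 9a XOR 73 = e9
byte 1: (78 XOR 9c) XOR 65 = e4 XOR 65 = 81
byte 2: (24 XOR 78) XOR 72 = 5c XOR 72 = 2e
byte 3: (11 XOR 08) XOR 76 = 19 XOR 76 = 6f
byte 4: (f6 XOR ce) XOR 65 = 38 XOR 65 = 5d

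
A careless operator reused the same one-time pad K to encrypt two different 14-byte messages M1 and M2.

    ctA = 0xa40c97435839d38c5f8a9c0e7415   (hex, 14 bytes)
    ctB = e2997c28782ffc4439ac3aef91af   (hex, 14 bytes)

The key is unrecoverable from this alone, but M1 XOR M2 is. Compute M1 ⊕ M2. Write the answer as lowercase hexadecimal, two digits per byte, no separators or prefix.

4695eb6b20162fc86626a6e1e5ba

ctA ⊕ ctB = (M1 ⊕ K) ⊕ (M2 ⊕ K) = M1 ⊕ M2 — the shared key cancels under XOR.
byte 0: a4 xor e2 = 46
byte 1: 0c xor 99 = 95
byte 2: 97 xor 7c = eb
byte 3: 43 xor 28 = 6b
byte 4: 58 xor 78 = 20
byte 5: 39 xor 2f = 16
byte 6: d3 xor fc = 2f
byte 7: 8c xor 44 = c8
byte 8: 5f xor 39 = 66
byte 9: 8a xor ac = 26
byte 10: 9c xor 3a = a6
byte 11: 0e xor ef = e1
byte 12: 74 xor 91 = e5
byte 13: 15 xor af = ba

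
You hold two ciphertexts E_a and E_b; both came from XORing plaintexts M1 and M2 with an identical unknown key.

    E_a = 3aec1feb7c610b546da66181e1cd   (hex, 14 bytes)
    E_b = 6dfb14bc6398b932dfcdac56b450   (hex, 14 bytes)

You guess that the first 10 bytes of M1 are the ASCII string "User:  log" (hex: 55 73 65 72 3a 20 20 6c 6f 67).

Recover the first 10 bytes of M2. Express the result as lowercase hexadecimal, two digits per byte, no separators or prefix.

First, E_a ⊕ E_b = (M1 ⊕ K) ⊕ (M2 ⊕ K) = M1 ⊕ M2, so the key drops out. Then M2 = (M1 ⊕ M2) ⊕ M1 over the first 10 bytes.
byte 0: (3a ⊕ 6d) ⊕ 55 = 57 ⊕ 55 = 02
byte 1: (ec ⊕ fb) ⊕ 73 = 17 ⊕ 73 = 64
byte 2: (1f ⊕ 14) ⊕ 65 = 0b ⊕ 65 = 6e
byte 3: (eb ⊕ bc) ⊕ 72 = 57 ⊕ 72 = 25
byte 4: (7c ⊕ 63) ⊕ 3a = 1f ⊕ 3a = 25
byte 5: (61 ⊕ 98) ⊕ 20 = f9 ⊕ 20 = d9
byte 6: (0b ⊕ b9) ⊕ 20 = b2 ⊕ 20 = 92
byte 7: (54 ⊕ 32) ⊕ 6c = 66 ⊕ 6c = 0a
byte 8: (6d ⊕ df) ⊕ 6f = b2 ⊕ 6f = dd
byte 9: (a6 ⊕ cd) ⊕ 67 = 6b ⊕ 67 = 0c

02646e2525d9920add0c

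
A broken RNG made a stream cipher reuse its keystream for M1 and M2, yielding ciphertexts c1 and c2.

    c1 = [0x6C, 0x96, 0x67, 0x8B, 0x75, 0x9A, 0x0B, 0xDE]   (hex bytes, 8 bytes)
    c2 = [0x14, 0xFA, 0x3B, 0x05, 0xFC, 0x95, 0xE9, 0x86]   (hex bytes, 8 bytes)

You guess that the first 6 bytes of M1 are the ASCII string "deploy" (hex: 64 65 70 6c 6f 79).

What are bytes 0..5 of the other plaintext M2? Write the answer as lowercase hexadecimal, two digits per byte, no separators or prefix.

1c092ce2e676

First, c1 ⊕ c2 = (M1 ⊕ K) ⊕ (M2 ⊕ K) = M1 ⊕ M2, so the key drops out. Then M2 = (M1 ⊕ M2) ⊕ M1 over the first 6 bytes.
byte 0: (6c XOR 14) XOR 64 = 78 XOR 64 = 1c
byte 1: (96 XOR fa) XOR 65 = 6c XOR 65 = 09
byte 2: (67 XOR 3b) XOR 70 = 5c XOR 70 = 2c
byte 3: (8b XOR 05) XOR 6c = 8e XOR 6c = e2
byte 4: (75 XOR fc) XOR 6f = 89 XOR 6f = e6
byte 5: (9a XOR 95) XOR 79 = 0f XOR 79 = 76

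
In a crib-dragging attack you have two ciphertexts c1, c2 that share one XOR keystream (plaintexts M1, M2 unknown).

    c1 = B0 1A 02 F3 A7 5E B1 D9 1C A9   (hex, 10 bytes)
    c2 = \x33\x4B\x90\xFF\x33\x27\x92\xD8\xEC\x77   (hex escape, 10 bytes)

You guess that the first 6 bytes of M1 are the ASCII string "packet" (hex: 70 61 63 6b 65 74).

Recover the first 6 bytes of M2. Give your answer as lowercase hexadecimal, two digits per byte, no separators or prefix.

f330f167f10d

First, c1 ⊕ c2 = (M1 ⊕ K) ⊕ (M2 ⊕ K) = M1 ⊕ M2, so the key drops out. Then M2 = (M1 ⊕ M2) ⊕ M1 over the first 6 bytes.
byte 0: (b0 xor 33) xor 70 = 83 xor 70 = f3
byte 1: (1a xor 4b) xor 61 = 51 xor 61 = 30
byte 2: (02 xor 90) xor 63 = 92 xor 63 = f1
byte 3: (f3 xor ff) xor 6b = 0c xor 6b = 67
byte 4: (a7 xor 33) xor 65 = 94 xor 65 = f1
byte 5: (5e xor 27) xor 74 = 79 xor 74 = 0d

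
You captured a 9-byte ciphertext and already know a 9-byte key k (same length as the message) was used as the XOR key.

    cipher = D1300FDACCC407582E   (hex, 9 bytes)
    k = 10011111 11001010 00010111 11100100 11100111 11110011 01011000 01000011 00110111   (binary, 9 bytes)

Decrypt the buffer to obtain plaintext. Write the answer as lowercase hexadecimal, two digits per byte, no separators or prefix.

XOR is its own inverse, so applying the key byte-wise gives the result directly.
209 xor 159 =  78
 48 xor 202 = 250
 15 xor  23 =  24
218 xor 228 =  62
204 xor 231 =  43
196 xor 243 =  55
  7 xor  88 =  95
 88 xor  67 =  27
 46 xor  55 =  25

4efa183e2b375f1b19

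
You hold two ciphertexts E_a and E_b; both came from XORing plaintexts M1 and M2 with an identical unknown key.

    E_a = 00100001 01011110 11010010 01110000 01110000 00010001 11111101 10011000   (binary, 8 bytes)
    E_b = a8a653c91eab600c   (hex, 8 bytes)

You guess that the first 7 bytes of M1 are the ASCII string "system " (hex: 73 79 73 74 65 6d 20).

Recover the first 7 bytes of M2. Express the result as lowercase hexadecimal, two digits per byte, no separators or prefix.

First, E_a ⊕ E_b = (M1 ⊕ K) ⊕ (M2 ⊕ K) = M1 ⊕ M2, so the key drops out. Then M2 = (M1 ⊕ M2) ⊕ M1 over the first 7 bytes.
byte 0: (21 xor a8) xor 73 = 89 xor 73 = fa
byte 1: (5e xor a6) xor 79 = f8 xor 79 = 81
byte 2: (d2 xor 53) xor 73 = 81 xor 73 = f2
byte 3: (70 xor c9) xor 74 = b9 xor 74 = cd
byte 4: (70 xor 1e) xor 65 = 6e xor 65 = 0b
byte 5: (11 xor ab) xor 6d = ba xor 6d = d7
byte 6: (fd xor 60) xor 20 = 9d xor 20 = bd

fa81f2cd0bd7bd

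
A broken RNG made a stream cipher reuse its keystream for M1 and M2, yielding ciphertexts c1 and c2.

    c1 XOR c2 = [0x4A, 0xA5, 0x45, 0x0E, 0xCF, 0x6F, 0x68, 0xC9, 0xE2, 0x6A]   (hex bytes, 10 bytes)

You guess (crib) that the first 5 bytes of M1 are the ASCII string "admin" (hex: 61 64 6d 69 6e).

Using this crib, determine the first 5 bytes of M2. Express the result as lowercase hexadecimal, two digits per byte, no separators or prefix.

Since c1 ⊕ c2 = M1 ⊕ M2, XORing with the guessed M1 bytes yields the corresponding M2 bytes: M2 = (c1 ⊕ c2) ⊕ M1.
01001010 xor 01100001 = 00101011
10100101 xor 01100100 = 11000001
01000101 xor 01101101 = 00101000
00001110 xor 01101001 = 01100111
11001111 xor 01101110 = 10100001

2bc12867a1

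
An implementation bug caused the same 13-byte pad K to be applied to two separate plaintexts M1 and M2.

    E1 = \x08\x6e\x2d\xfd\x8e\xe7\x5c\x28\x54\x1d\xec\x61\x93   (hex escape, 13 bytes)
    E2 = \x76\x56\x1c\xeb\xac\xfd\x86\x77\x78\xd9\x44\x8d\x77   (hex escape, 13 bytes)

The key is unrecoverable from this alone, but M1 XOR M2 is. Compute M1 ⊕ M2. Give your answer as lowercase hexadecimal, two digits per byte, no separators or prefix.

7e383116221ada5f2cc4a8ece4

E1 ⊕ E2 = (M1 ⊕ K) ⊕ (M2 ⊕ K) = M1 ⊕ M2 — the shared key cancels under XOR.
08 ⊕ 76 = 7e
6e ⊕ 56 = 38
2d ⊕ 1c = 31
fd ⊕ eb = 16
8e ⊕ ac = 22
e7 ⊕ fd = 1a
5c ⊕ 86 = da
28 ⊕ 77 = 5f
54 ⊕ 78 = 2c
1d ⊕ d9 = c4
ec ⊕ 44 = a8
61 ⊕ 8d = ec
93 ⊕ 77 = e4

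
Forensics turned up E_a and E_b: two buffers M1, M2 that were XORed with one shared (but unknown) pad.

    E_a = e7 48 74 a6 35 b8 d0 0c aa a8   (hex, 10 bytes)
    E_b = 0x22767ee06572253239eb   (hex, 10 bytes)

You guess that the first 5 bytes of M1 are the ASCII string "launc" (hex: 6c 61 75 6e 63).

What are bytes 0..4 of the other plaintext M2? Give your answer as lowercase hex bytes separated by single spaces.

a9 5f 7f 28 33

First, E_a ⊕ E_b = (M1 ⊕ K) ⊕ (M2 ⊕ K) = M1 ⊕ M2, so the key drops out. Then M2 = (M1 ⊕ M2) ⊕ M1 over the first 5 bytes.
byte 0: (e7 xor 22) xor 6c = c5 xor 6c = a9
byte 1: (48 xor 76) xor 61 = 3e xor 61 = 5f
byte 2: (74 xor 7e) xor 75 = 0a xor 75 = 7f
byte 3: (a6 xor e0) xor 6e = 46 xor 6e = 28
byte 4: (35 xor 65) xor 63 = 50 xor 63 = 33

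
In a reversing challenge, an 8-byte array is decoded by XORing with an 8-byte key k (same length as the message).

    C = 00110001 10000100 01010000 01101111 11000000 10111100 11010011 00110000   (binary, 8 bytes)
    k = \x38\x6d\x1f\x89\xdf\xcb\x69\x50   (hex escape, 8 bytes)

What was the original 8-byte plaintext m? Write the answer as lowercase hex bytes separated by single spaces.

byte 0: 31 ⊕ 38 = 09
byte 1: 84 ⊕ 6d = e9
byte 2: 50 ⊕ 1f = 4f
byte 3: 6f ⊕ 89 = e6
byte 4: c0 ⊕ df = 1f
byte 5: bc ⊕ cb = 77
byte 6: d3 ⊕ 69 = ba
byte 7: 30 ⊕ 50 = 60

09 e9 4f e6 1f 77 ba 60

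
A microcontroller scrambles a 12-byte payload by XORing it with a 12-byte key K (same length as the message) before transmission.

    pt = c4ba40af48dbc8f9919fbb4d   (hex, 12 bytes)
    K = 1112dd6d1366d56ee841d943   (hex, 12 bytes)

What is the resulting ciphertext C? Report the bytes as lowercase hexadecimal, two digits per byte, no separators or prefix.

d5a89dc25bbd1d9779de620e

c4 ^ 11 = d5
ba ^ 12 = a8
40 ^ dd = 9d
af ^ 6d = c2
48 ^ 13 = 5b
db ^ 66 = bd
c8 ^ d5 = 1d
f9 ^ 6e = 97
91 ^ e8 = 79
9f ^ 41 = de
bb ^ d9 = 62
4d ^ 43 = 0e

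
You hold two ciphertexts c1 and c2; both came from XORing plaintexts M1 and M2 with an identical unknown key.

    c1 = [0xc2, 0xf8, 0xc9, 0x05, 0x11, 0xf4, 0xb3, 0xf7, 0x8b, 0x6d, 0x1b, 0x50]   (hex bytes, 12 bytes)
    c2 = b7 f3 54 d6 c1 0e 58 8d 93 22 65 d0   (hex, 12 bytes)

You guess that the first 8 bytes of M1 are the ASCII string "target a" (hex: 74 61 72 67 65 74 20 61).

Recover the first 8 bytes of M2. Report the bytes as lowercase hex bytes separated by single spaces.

First, c1 ⊕ c2 = (M1 ⊕ K) ⊕ (M2 ⊕ K) = M1 ⊕ M2, so the key drops out. Then M2 = (M1 ⊕ M2) ⊕ M1 over the first 8 bytes.
byte 0: (c2 xor b7) xor 74 = 75 xor 74 = 01
byte 1: (f8 xor f3) xor 61 = 0b xor 61 = 6a
byte 2: (c9 xor 54) xor 72 = 9d xor 72 = ef
byte 3: (05 xor d6) xor 67 = d3 xor 67 = b4
byte 4: (11 xor c1) xor 65 = d0 xor 65 = b5
byte 5: (f4 xor 0e) xor 74 = fa xor 74 = 8e
byte 6: (b3 xor 58) xor 20 = eb xor 20 = cb
byte 7: (f7 xor 8d) xor 61 = 7a xor 61 = 1b

01 6a ef b4 b5 8e cb 1b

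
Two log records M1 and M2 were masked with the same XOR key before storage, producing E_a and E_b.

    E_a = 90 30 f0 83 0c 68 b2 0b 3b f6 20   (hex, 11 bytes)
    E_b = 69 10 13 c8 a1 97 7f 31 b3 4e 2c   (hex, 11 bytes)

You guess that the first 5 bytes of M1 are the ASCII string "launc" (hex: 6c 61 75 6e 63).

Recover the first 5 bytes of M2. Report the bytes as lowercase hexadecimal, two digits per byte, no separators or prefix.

95419625ce

First, E_a ⊕ E_b = (M1 ⊕ K) ⊕ (M2 ⊕ K) = M1 ⊕ M2, so the key drops out. Then M2 = (M1 ⊕ M2) ⊕ M1 over the first 5 bytes.
byte 0: (90 ⊕ 69) ⊕ 6c = f9 ⊕ 6c = 95
byte 1: (30 ⊕ 10) ⊕ 61 = 20 ⊕ 61 = 41
byte 2: (f0 ⊕ 13) ⊕ 75 = e3 ⊕ 75 = 96
byte 3: (83 ⊕ c8) ⊕ 6e = 4b ⊕ 6e = 25
byte 4: (0c ⊕ a1) ⊕ 63 = ad ⊕ 63 = ce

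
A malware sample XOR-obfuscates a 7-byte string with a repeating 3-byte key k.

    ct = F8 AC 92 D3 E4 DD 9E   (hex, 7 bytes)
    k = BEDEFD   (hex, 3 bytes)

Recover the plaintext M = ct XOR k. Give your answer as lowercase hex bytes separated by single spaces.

The 3-byte key repeats, so the effective keystream is be de fd be de fd be.
byte 0: f8 ^ be = 46
byte 1: ac ^ de = 72
byte 2: 92 ^ fd = 6f
byte 3: d3 ^ be = 6d
byte 4: e4 ^ de = 3a
byte 5: dd ^ fd = 20
byte 6: 9e ^ be = 20

46 72 6f 6d 3a 20 20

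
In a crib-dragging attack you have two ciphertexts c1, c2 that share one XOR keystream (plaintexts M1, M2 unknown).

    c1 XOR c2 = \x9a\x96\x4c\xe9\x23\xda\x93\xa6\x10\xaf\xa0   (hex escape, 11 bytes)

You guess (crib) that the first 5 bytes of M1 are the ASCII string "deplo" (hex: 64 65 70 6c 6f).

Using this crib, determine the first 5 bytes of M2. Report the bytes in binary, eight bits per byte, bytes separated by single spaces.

Since c1 ⊕ c2 = M1 ⊕ M2, XORing with the guessed M1 bytes yields the corresponding M2 bytes: M2 = (c1 ⊕ c2) ⊕ M1.
154 XOR 100 = 254
150 XOR 101 = 243
 76 XOR 112 =  60
233 XOR 108 = 133
 35 XOR 111 =  76

11111110 11110011 00111100 10000101 01001100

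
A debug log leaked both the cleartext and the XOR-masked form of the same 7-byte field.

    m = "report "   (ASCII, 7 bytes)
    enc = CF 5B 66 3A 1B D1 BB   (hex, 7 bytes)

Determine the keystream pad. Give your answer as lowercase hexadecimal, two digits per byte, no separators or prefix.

bd3e165569a59b

Since enc = m ⊕ pad, XORing both sides with m gives pad = m ⊕ enc.
72 xor cf = bd
65 xor 5b = 3e
70 xor 66 = 16
6f xor 3a = 55
72 xor 1b = 69
74 xor d1 = a5
20 xor bb = 9b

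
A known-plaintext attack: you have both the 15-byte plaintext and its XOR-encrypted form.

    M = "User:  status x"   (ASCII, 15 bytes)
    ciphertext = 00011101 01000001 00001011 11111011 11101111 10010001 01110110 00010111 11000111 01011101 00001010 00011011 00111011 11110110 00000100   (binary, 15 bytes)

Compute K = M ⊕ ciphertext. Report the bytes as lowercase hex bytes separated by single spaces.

Since ciphertext = M ⊕ K, XORing both sides with M gives K = M ⊕ ciphertext.
byte 0: 55 xor 1d = 48
byte 1: 73 xor 41 = 32
byte 2: 65 xor 0b = 6e
byte 3: 72 xor fb = 89
byte 4: 3a xor ef = d5
byte 5: 20 xor 91 = b1
byte 6: 20 xor 76 = 56
byte 7: 73 xor 17 = 64
byte 8: 74 xor c7 = b3
byte 9: 61 xor 5d = 3c
byte 10: 74 xor 0a = 7e
byte 11: 75 xor 1b = 6e
byte 12: 73 xor 3b = 48
byte 13: 20 xor f6 = d6
byte 14: 78 xor 04 = 7c

48 32 6e 89 d5 b1 56 64 b3 3c 7e 6e 48 d6 7c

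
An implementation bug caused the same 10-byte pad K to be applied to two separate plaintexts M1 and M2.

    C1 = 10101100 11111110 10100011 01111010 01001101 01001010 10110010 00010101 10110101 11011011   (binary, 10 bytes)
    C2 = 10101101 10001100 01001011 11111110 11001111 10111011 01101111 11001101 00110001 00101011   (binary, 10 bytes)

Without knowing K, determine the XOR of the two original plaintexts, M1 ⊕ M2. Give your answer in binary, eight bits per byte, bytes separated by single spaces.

00000001 01110010 11101000 10000100 10000010 11110001 11011101 11011000 10000100 11110000

C1 ⊕ C2 = (M1 ⊕ K) ⊕ (M2 ⊕ K) = M1 ⊕ M2 — the shared key cancels under XOR.
172 ^ 173 =   1
254 ^ 140 = 114
163 ^  75 = 232
122 ^ 254 = 132
 77 ^ 207 = 130
 74 ^ 187 = 241
178 ^ 111 = 221
 21 ^ 205 = 216
181 ^  49 = 132
219 ^  43 = 240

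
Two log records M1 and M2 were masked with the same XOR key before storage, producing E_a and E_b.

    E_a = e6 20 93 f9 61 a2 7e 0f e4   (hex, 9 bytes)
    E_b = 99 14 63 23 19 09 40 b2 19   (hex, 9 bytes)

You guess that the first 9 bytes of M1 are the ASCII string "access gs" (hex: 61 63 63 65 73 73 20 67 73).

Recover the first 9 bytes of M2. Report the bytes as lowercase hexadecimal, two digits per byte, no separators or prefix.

First, E_a ⊕ E_b = (M1 ⊕ K) ⊕ (M2 ⊕ K) = M1 ⊕ M2, so the key drops out. Then M2 = (M1 ⊕ M2) ⊕ M1 over the first 9 bytes.
byte 0: (e6 xor 99) xor 61 = 7f xor 61 = 1e
byte 1: (20 xor 14) xor 63 = 34 xor 63 = 57
byte 2: (93 xor 63) xor 63 = f0 xor 63 = 93
byte 3: (f9 xor 23) xor 65 = da xor 65 = bf
byte 4: (61 xor 19) xor 73 = 78 xor 73 = 0b
byte 5: (a2 xor 09) xor 73 = ab xor 73 = d8
byte 6: (7e xor 40) xor 20 = 3e xor 20 = 1e
byte 7: (0f xor b2) xor 67 = bd xor 67 = da
byte 8: (e4 xor 19) xor 73 = fd xor 73 = 8e

1e5793bf0bd81eda8e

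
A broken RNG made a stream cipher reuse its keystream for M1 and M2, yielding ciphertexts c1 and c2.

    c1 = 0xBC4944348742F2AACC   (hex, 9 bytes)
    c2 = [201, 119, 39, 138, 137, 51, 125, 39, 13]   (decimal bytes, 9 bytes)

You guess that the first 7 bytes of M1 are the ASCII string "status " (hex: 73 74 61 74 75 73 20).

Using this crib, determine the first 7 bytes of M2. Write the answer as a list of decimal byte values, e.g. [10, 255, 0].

[6, 74, 2, 202, 123, 2, 175]

First, c1 ⊕ c2 = (M1 ⊕ K) ⊕ (M2 ⊕ K) = M1 ⊕ M2, so the key drops out. Then M2 = (M1 ⊕ M2) ⊕ M1 over the first 7 bytes.
byte 0: (bc ⊕ c9) ⊕ 73 = 75 ⊕ 73 = 06
byte 1: (49 ⊕ 77) ⊕ 74 = 3e ⊕ 74 = 4a
byte 2: (44 ⊕ 27) ⊕ 61 = 63 ⊕ 61 = 02
byte 3: (34 ⊕ 8a) ⊕ 74 = be ⊕ 74 = ca
byte 4: (87 ⊕ 89) ⊕ 75 = 0e ⊕ 75 = 7b
byte 5: (42 ⊕ 33) ⊕ 73 = 71 ⊕ 73 = 02
byte 6: (f2 ⊕ 7d) ⊕ 20 = 8f ⊕ 20 = af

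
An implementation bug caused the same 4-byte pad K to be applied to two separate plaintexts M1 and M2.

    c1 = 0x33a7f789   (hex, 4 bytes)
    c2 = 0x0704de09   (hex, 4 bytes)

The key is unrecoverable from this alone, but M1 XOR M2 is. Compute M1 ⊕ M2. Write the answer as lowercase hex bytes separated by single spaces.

c1 ⊕ c2 = (M1 ⊕ K) ⊕ (M2 ⊕ K) = M1 ⊕ M2 — the shared key cancels under XOR.
byte 0: 33 ⊕ 07 = 34
byte 1: a7 ⊕ 04 = a3
byte 2: f7 ⊕ de = 29
byte 3: 89 ⊕ 09 = 80

34 a3 29 80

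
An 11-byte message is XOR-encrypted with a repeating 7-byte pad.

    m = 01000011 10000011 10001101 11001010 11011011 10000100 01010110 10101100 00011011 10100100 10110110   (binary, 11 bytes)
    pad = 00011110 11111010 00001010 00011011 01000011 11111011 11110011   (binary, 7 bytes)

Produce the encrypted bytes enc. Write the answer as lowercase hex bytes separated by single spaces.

5d 79 87 d1 98 7f a5 b2 e1 ae ad

The 7-byte key repeats, so the effective keystream is 1e fa 0a 1b 43 fb f3 1e fa 0a 1b.
byte 0: 43 XOR 1e = 5d
byte 1: 83 XOR fa = 79
byte 2: 8d XOR 0a = 87
byte 3: ca XOR 1b = d1
byte 4: db XOR 43 = 98
byte 5: 84 XOR fb = 7f
byte 6: 56 XOR f3 = a5
byte 7: ac XOR 1e = b2
byte 8: 1b XOR fa = e1
byte 9: a4 XOR 0a = ae
byte 10: b6 XOR 1b = ad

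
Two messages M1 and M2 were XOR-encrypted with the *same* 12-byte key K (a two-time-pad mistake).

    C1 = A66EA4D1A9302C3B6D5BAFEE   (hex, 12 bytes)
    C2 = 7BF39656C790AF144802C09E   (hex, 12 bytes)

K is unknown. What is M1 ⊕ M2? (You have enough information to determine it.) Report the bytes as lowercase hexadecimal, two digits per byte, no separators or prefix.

C1 ⊕ C2 = (M1 ⊕ K) ⊕ (M2 ⊕ K) = M1 ⊕ M2 — the shared key cancels under XOR.
byte 0: 166 xor 123 = 221
byte 1: 110 xor 243 = 157
byte 2: 164 xor 150 =  50
byte 3: 209 xor  86 = 135
byte 4: 169 xor 199 = 110
byte 5:  48 xor 144 = 160
byte 6:  44 xor 175 = 131
byte 7:  59 xor  20 =  47
byte 8: 109 xor  72 =  37
byte 9:  91 xor   2 =  89
byte 10: 175 xor 192 = 111
byte 11: 238 xor 158 = 112

dd9d32876ea0832f25596f70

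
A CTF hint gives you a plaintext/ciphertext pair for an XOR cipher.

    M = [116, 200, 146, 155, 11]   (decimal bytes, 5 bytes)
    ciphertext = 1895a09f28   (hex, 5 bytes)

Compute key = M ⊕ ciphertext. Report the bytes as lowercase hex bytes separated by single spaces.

6c 5d 32 04 23

Since ciphertext = M ⊕ key, XORing both sides with M gives key = M ⊕ ciphertext.
74 XOR 18 = 6c
c8 XOR 95 = 5d
92 XOR a0 = 32
9b XOR 9f = 04
0b XOR 28 = 23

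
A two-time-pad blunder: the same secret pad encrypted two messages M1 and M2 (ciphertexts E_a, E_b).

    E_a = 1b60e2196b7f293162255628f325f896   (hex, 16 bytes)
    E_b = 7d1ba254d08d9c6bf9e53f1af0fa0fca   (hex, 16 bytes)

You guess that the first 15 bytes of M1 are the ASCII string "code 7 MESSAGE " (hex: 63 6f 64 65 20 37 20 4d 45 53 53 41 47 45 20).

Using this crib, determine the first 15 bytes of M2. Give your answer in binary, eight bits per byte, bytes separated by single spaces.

First, E_a ⊕ E_b = (M1 ⊕ K) ⊕ (M2 ⊕ K) = M1 ⊕ M2, so the key drops out. Then M2 = (M1 ⊕ M2) ⊕ M1 over the first 15 bytes.
byte 0: (1b ⊕ 7d) ⊕ 63 = 66 ⊕ 63 = 05
byte 1: (60 ⊕ 1b) ⊕ 6f = 7b ⊕ 6f = 14
byte 2: (e2 ⊕ a2) ⊕ 64 = 40 ⊕ 64 = 24
byte 3: (19 ⊕ 54) ⊕ 65 = 4d ⊕ 65 = 28
byte 4: (6b ⊕ d0) ⊕ 20 = bb ⊕ 20 = 9b
byte 5: (7f ⊕ 8d) ⊕ 37 = f2 ⊕ 37 = c5
byte 6: (29 ⊕ 9c) ⊕ 20 = b5 ⊕ 20 = 95
byte 7: (31 ⊕ 6b) ⊕ 4d = 5a ⊕ 4d = 17
byte 8: (62 ⊕ f9) ⊕ 45 = 9b ⊕ 45 = de
byte 9: (25 ⊕ e5) ⊕ 53 = c0 ⊕ 53 = 93
byte 10: (56 ⊕ 3f) ⊕ 53 = 69 ⊕ 53 = 3a
byte 11: (28 ⊕ 1a) ⊕ 41 = 32 ⊕ 41 = 73
byte 12: (f3 ⊕ f0) ⊕ 47 = 03 ⊕ 47 = 44
byte 13: (25 ⊕ fa) ⊕ 45 = df ⊕ 45 = 9a
byte 14: (f8 ⊕ 0f) ⊕ 20 = f7 ⊕ 20 = d7

00000101 00010100 00100100 00101000 10011011 11000101 10010101 00010111 11011110 10010011 00111010 01110011 01000100 10011010 11010111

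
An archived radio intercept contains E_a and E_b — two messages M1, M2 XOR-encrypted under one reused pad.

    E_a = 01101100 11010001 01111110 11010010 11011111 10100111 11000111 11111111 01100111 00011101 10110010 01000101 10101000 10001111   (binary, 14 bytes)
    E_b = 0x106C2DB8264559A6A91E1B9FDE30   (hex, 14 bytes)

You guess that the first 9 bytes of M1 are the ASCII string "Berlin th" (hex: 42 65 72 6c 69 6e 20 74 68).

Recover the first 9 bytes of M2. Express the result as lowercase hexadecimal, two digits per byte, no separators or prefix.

3ed82106908cbe2da6

First, E_a ⊕ E_b = (M1 ⊕ K) ⊕ (M2 ⊕ K) = M1 ⊕ M2, so the key drops out. Then M2 = (M1 ⊕ M2) ⊕ M1 over the first 9 bytes.
byte 0: (6c ⊕ 10) ⊕ 42 = 7c ⊕ 42 = 3e
byte 1: (d1 ⊕ 6c) ⊕ 65 = bd ⊕ 65 = d8
byte 2: (7e ⊕ 2d) ⊕ 72 = 53 ⊕ 72 = 21
byte 3: (d2 ⊕ b8) ⊕ 6c = 6a ⊕ 6c = 06
byte 4: (df ⊕ 26) ⊕ 69 = f9 ⊕ 69 = 90
byte 5: (a7 ⊕ 45) ⊕ 6e = e2 ⊕ 6e = 8c
byte 6: (c7 ⊕ 59) ⊕ 20 = 9e ⊕ 20 = be
byte 7: (ff ⊕ a6) ⊕ 74 = 59 ⊕ 74 = 2d
byte 8: (67 ⊕ a9) ⊕ 68 = ce ⊕ 68 = a6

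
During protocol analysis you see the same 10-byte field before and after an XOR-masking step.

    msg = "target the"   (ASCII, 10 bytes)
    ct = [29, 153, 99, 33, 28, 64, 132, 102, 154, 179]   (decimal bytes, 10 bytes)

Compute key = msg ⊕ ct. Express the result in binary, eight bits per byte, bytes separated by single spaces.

Since ct = msg ⊕ key, XORing both sides with msg gives key = msg ⊕ ct.
byte 0: 01110100 XOR 00011101 = 01101001
byte 1: 01100001 XOR 10011001 = 11111000
byte 2: 01110010 XOR 01100011 = 00010001
byte 3: 01100111 XOR 00100001 = 01000110
byte 4: 01100101 XOR 00011100 = 01111001
byte 5: 01110100 XOR 01000000 = 00110100
byte 6: 00100000 XOR 10000100 = 10100100
byte 7: 01110100 XOR 01100110 = 00010010
byte 8: 01101000 XOR 10011010 = 11110010
byte 9: 01100101 XOR 10110011 = 11010110

01101001 11111000 00010001 01000110 01111001 00110100 10100100 00010010 11110010 11010110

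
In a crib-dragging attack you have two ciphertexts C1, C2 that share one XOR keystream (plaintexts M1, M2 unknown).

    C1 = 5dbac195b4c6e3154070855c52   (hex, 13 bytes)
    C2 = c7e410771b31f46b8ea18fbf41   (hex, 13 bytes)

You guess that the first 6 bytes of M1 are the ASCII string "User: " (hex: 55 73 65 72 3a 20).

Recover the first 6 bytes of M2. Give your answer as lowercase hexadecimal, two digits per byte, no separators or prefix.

First, C1 ⊕ C2 = (M1 ⊕ K) ⊕ (M2 ⊕ K) = M1 ⊕ M2, so the key drops out. Then M2 = (M1 ⊕ M2) ⊕ M1 over the first 6 bytes.
byte 0: (5d ^ c7) ^ 55 = 9a ^ 55 = cf
byte 1: (ba ^ e4) ^ 73 = 5e ^ 73 = 2d
byte 2: (c1 ^ 10) ^ 65 = d1 ^ 65 = b4
byte 3: (95 ^ 77) ^ 72 = e2 ^ 72 = 90
byte 4: (b4 ^ 1b) ^ 3a = af ^ 3a = 95
byte 5: (c6 ^ 31) ^ 20 = f7 ^ 20 = d7

cf2db49095d7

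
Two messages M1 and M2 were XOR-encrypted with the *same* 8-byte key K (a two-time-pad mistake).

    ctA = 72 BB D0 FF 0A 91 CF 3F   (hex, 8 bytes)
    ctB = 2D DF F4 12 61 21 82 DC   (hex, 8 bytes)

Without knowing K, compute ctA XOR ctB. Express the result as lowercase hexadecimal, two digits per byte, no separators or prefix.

5f6424ed6bb04de3

ctA ⊕ ctB = (M1 ⊕ K) ⊕ (M2 ⊕ K) = M1 ⊕ M2 — the shared key cancels under XOR.
72 xor 2d = 5f
bb xor df = 64
d0 xor f4 = 24
ff xor 12 = ed
0a xor 61 = 6b
91 xor 21 = b0
cf xor 82 = 4d
3f xor dc = e3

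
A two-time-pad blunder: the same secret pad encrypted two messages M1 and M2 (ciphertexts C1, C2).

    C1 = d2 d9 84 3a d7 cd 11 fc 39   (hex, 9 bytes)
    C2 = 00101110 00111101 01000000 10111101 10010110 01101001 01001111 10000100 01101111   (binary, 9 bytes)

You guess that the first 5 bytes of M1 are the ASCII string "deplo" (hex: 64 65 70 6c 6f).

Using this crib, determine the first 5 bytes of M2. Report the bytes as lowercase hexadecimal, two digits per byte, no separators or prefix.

9881b4eb2e

First, C1 ⊕ C2 = (M1 ⊕ K) ⊕ (M2 ⊕ K) = M1 ⊕ M2, so the key drops out. Then M2 = (M1 ⊕ M2) ⊕ M1 over the first 5 bytes.
byte 0: (d2 ⊕ 2e) ⊕ 64 = fc ⊕ 64 = 98
byte 1: (d9 ⊕ 3d) ⊕ 65 = e4 ⊕ 65 = 81
byte 2: (84 ⊕ 40) ⊕ 70 = c4 ⊕ 70 = b4
byte 3: (3a ⊕ bd) ⊕ 6c = 87 ⊕ 6c = eb
byte 4: (d7 ⊕ 96) ⊕ 6f = 41 ⊕ 6f = 2e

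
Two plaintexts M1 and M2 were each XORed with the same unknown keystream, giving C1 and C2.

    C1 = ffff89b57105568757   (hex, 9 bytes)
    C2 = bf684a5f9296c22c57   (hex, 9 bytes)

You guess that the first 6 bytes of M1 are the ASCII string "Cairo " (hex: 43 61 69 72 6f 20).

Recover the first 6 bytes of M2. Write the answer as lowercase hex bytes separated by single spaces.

First, C1 ⊕ C2 = (M1 ⊕ K) ⊕ (M2 ⊕ K) = M1 ⊕ M2, so the key drops out. Then M2 = (M1 ⊕ M2) ⊕ M1 over the first 6 bytes.
byte 0: (ff ^ bf) ^ 43 = 40 ^ 43 = 03
byte 1: (ff ^ 68) ^ 61 = 97 ^ 61 = f6
byte 2: (89 ^ 4a) ^ 69 = c3 ^ 69 = aa
byte 3: (b5 ^ 5f) ^ 72 = ea ^ 72 = 98
byte 4: (71 ^ 92) ^ 6f = e3 ^ 6f = 8c
byte 5: (05 ^ 96) ^ 20 = 93 ^ 20 = b3

03 f6 aa 98 8c b3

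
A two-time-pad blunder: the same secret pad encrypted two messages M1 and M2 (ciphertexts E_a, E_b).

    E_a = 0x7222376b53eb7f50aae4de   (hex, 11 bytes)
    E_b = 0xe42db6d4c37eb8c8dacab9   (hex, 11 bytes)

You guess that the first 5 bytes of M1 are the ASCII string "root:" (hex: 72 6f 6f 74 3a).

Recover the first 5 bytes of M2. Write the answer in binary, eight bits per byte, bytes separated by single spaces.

11100100 01100000 11101110 11001011 10101010

First, E_a ⊕ E_b = (M1 ⊕ K) ⊕ (M2 ⊕ K) = M1 ⊕ M2, so the key drops out. Then M2 = (M1 ⊕ M2) ⊕ M1 over the first 5 bytes.
byte 0: (72 ^ e4) ^ 72 = 96 ^ 72 = e4
byte 1: (22 ^ 2d) ^ 6f = 0f ^ 6f = 60
byte 2: (37 ^ b6) ^ 6f = 81 ^ 6f = ee
byte 3: (6b ^ d4) ^ 74 = bf ^ 74 = cb
byte 4: (53 ^ c3) ^ 3a = 90 ^ 3a = aa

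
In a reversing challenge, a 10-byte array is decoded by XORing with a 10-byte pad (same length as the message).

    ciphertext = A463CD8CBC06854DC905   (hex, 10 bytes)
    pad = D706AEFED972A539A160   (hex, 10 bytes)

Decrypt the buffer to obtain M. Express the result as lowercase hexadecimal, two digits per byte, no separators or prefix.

XOR is its own inverse, so applying the key byte-wise gives the result directly.
164 ⊕ 215 = 115
 99 ⊕   6 = 101
205 ⊕ 174 =  99
140 ⊕ 254 = 114
188 ⊕ 217 = 101
  6 ⊕ 114 = 116
133 ⊕ 165 =  32
 77 ⊕  57 = 116
201 ⊕ 161 = 104
  5 ⊕  96 = 101

73656372657420746865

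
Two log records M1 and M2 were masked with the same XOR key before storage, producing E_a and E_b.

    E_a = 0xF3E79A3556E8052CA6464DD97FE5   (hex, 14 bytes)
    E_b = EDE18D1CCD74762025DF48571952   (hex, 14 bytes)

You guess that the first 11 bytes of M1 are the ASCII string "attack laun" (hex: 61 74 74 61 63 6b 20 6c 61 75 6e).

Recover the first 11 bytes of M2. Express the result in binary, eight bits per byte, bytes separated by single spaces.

01111111 01110010 01100011 01001000 11111000 11110111 01010011 01100000 11100010 11101100 01101011

First, E_a ⊕ E_b = (M1 ⊕ K) ⊕ (M2 ⊕ K) = M1 ⊕ M2, so the key drops out. Then M2 = (M1 ⊕ M2) ⊕ M1 over the first 11 bytes.
byte 0: (f3 ⊕ ed) ⊕ 61 = 1e ⊕ 61 = 7f
byte 1: (e7 ⊕ e1) ⊕ 74 = 06 ⊕ 74 = 72
byte 2: (9a ⊕ 8d) ⊕ 74 = 17 ⊕ 74 = 63
byte 3: (35 ⊕ 1c) ⊕ 61 = 29 ⊕ 61 = 48
byte 4: (56 ⊕ cd) ⊕ 63 = 9b ⊕ 63 = f8
byte 5: (e8 ⊕ 74) ⊕ 6b = 9c ⊕ 6b = f7
byte 6: (05 ⊕ 76) ⊕ 20 = 73 ⊕ 20 = 53
byte 7: (2c ⊕ 20) ⊕ 6c = 0c ⊕ 6c = 60
byte 8: (a6 ⊕ 25) ⊕ 61 = 83 ⊕ 61 = e2
byte 9: (46 ⊕ df) ⊕ 75 = 99 ⊕ 75 = ec
byte 10: (4d ⊕ 48) ⊕ 6e = 05 ⊕ 6e = 6b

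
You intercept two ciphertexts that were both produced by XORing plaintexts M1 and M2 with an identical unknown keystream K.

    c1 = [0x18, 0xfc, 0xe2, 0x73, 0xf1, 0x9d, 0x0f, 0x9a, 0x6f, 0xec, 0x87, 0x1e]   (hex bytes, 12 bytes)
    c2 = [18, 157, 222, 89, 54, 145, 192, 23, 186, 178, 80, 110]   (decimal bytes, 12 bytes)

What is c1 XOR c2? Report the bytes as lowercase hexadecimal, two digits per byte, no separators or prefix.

0a613c2ac70ccf8dd55ed770

c1 ⊕ c2 = (M1 ⊕ K) ⊕ (M2 ⊕ K) = M1 ⊕ M2 — the shared key cancels under XOR.
00011000 ⊕ 00010010 = 00001010
11111100 ⊕ 10011101 = 01100001
11100010 ⊕ 11011110 = 00111100
01110011 ⊕ 01011001 = 00101010
11110001 ⊕ 00110110 = 11000111
10011101 ⊕ 10010001 = 00001100
00001111 ⊕ 11000000 = 11001111
10011010 ⊕ 00010111 = 10001101
01101111 ⊕ 10111010 = 11010101
11101100 ⊕ 10110010 = 01011110
10000111 ⊕ 01010000 = 11010111
00011110 ⊕ 01101110 = 01110000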